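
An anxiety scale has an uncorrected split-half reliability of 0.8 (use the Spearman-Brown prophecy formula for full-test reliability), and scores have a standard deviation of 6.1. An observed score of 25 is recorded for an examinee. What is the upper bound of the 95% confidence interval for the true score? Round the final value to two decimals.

Spearman-Brown: r = 2(0.8) / (1 + 0.8) = 1.6000 / 1.8000 ≈ 0.8889
SEM = 6.1000*√(1 − 0.8889) ≈ 2.0333
Half-width = 1.96*2.0333 ≈ 3.9853
Upper limit = 25 + 3.9853 ≈ 28.9853

28.99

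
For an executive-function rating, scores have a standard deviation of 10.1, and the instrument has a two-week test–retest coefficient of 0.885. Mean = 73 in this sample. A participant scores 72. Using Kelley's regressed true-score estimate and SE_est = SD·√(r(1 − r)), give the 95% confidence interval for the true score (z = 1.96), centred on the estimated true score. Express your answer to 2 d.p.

Estimated true score = 0.885·72 + (1 − 0.885)·73 ≈ 72.115
SE_est = SD · √(r(1 − r)) = 10.100 · √0.102 ≈ 10.100 · 0.319 ≈ 3.222
CI = 72.115 ± 1.96 · 3.222 → [65.800, 78.430]

[65.80, 78.43]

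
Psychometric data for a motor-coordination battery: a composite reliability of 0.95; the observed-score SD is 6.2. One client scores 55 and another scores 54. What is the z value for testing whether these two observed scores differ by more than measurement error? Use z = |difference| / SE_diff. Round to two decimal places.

0.51

SEM = 6.2000·√(1 − 0.9500) ≈ 1.3864
SE_diff = SEM · √2 ≈ 1.3864 · 1.4142 ≈ 1.9606
z = 1 / 1.9606 ≈ 0.5100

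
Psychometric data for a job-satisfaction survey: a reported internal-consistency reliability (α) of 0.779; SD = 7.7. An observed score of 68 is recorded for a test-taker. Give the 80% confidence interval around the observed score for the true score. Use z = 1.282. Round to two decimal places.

SEM = 7.70000*√(1 − 0.77900) ≈ 3.61982
Half-width = 1.282*3.61982 ≈ 4.64061
Interval: (63.35939, 72.64061)

[63.36, 72.64]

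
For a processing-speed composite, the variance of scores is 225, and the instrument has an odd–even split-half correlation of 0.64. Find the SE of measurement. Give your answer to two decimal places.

7.03

SD = √225 ≈ 15.000
Spearman-Brown: r = 2(0.64) / (1 + 0.64) = 1.280 / 1.640 ≈ 0.780
SEM = 15.000*√(1 − 0.780) ≈ 7.028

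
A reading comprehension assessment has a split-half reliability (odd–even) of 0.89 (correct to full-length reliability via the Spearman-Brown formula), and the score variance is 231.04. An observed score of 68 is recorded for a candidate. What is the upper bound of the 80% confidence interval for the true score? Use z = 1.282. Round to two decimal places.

SD = √231.04 ≈ 15.20000
r_full = 2·0.89 / (1 + 0.89) ≈ 0.94180
SEM = 15.20000×√(1 − 0.94180) ≈ 3.66698
Margin = 1.282 × 3.66698 ≈ 4.70107
Upper limit = 68 + 4.70107 ≈ 72.70107

72.70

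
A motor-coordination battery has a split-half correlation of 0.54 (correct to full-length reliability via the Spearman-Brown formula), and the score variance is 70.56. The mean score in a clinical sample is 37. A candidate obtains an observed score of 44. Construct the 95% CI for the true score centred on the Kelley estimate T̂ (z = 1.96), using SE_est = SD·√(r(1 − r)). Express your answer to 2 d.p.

σ = 70.56^(1/2) = 8.4000
Full-length reliability (Spearman-Brown) = 2(0.54)/(1+0.54) ≈ 0.7013
T̂ = r·X + (1 − r)·M = 0.7013×44 + 0.2987×37 ≈ 30.8571 + 11.0519 ≈ 41.9091
SE_est = 8.4000×√(0.7013×0.2987) ≈ 3.8446
95% CI: 41.9091 ± 7.5354 ≈ (34.3737, 49.4445)

[34.37, 49.44]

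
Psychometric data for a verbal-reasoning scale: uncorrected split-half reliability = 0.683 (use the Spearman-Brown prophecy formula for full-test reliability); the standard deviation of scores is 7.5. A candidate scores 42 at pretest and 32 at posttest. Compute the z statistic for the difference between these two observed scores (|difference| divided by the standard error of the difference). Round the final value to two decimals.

Full-length reliability (Spearman-Brown) = 2(0.683)/(1+0.683) ≃ 0.812
SEM = 7.500*√(1 − 0.812) ≃ 3.255
Standard error of the difference = 3.255·√2 ≃ 4.603
z = |42 − 32| / 4.603 = 10 / 4.603 ≃ 2.172

2.17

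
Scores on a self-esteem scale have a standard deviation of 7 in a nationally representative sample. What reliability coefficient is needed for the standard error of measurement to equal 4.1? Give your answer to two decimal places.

0.66

r = 1 − (4.100/7)² ≈ 1 − 0.343 ≈ 0.657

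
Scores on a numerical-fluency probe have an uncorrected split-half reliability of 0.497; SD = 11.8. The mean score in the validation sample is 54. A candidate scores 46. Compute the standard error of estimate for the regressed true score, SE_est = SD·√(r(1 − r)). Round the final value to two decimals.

r_full = 2·0.497 / (1 + 0.497) ≈ 0.6640
SE_est = SD · √(r(1 − r)) = 11.8000 · √0.2231 ≈ 11.8000 · 0.4723 ≈ 5.5736

5.57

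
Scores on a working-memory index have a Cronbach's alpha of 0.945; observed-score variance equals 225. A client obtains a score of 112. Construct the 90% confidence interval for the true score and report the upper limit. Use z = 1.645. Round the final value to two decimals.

117.79

SD = √225 = 15.000
The standard error of measurement is 15.000·√(1 − 0.945) ≈ 15.000·0.235 ≈ 3.518.
Margin = 1.645 · 3.518 ≈ 5.787
Upper limit = 112 + 5.787 ≈ 117.787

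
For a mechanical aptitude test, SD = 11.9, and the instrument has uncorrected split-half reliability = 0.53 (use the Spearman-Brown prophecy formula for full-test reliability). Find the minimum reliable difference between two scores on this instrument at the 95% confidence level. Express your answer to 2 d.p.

18.28

Full-length reliability (Spearman-Brown) = 2(0.53)/(1+0.53) ≈ 0.69281
SEM = 11.90000 · √(1 − 0.69281) = 11.90000 · √0.30719 ≈ 11.90000 · 0.55425 ≈ 6.59554
SE_diff = √2 · SEM ≈ 9.32750
Smallest detectable difference = 1.96·9.32750 ≈ 18.28190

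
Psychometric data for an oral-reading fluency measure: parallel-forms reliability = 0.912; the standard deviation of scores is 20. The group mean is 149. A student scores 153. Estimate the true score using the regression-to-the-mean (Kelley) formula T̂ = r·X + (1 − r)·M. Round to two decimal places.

152.65

T̂ = 0.9120(153) + 0.0880(149) ≈ 152.6480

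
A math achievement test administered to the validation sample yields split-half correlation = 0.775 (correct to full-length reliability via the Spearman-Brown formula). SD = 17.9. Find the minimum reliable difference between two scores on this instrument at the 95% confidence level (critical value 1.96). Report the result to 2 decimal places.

Full-length reliability (Spearman-Brown) = 2(0.775)/(1+0.775) ≈ 0.873
The standard error of measurement is 17.900×√(1 − 0.873) ≈ 17.900×0.356 ≈ 6.373.
SE_diff = SEM × √2 ≈ 6.373 × 1.414 ≈ 9.013
Minimum reliable difference = 1.96 × SE_diff ≈ 1.96 × 9.013 ≈ 17.665

17.67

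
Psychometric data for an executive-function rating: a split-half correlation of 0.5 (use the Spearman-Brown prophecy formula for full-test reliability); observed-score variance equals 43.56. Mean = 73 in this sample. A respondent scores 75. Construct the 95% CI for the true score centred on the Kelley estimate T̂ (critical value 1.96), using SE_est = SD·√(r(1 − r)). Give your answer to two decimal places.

SD = √43.56 ≃ 6.600
r_full = 2·0.5 / (1 + 0.5) ≃ 0.667
T̂ = r·X + (1 − r)·M = 0.667*75 + 0.333*73 ≃ 50.000 + 24.333 ≃ 74.333
SE_est = SD * √(r(1 − r)) = 6.600 * √0.222 ≃ 6.600 * 0.471 ≃ 3.111
CI = 74.333 ± 1.96 * 3.111 → [68.235, 80.431]

[68.24, 80.43]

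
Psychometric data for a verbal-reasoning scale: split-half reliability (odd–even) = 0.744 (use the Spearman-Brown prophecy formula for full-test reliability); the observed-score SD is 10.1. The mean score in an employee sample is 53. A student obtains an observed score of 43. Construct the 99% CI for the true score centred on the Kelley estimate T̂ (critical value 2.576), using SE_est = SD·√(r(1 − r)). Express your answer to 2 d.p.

Full-length reliability (Spearman-Brown) = 2(0.744)/(1+0.744) ≈ 0.85321
Estimated true score = 0.85321·43 + (1 − 0.85321)·53 ≈ 44.46789
SE_est = 10.10000·√[r(1 − r)] ≈ 3.57434
99% CI: 44.46789 ± 9.20751 ≈ (35.26038, 53.67540)

[35.26, 53.68]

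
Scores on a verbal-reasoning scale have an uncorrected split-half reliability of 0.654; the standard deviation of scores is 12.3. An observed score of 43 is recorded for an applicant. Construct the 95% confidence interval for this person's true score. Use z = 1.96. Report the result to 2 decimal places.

[31.97, 54.03]

Spearman-Brown: r = 2(0.654) / (1 + 0.654) = 1.308 / 1.654 ≈ 0.791
SEM = 12.300 · √(1 − 0.791) = 12.300 · √0.209 ≈ 12.300 · 0.457 ≈ 5.626
Margin = 1.96 · 5.626 ≈ 11.026
CI = 43 ± 11.026 → [31.974, 54.026]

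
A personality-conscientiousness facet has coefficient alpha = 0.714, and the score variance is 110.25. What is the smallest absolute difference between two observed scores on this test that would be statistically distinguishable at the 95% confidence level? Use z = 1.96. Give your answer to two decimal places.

15.56

σ = 110.25^(1/2) = 10.50000
SEM = 10.50000 · √(1 − 0.71400) = 10.50000 · √0.28600 ≃ 10.50000 · 0.53479 ≃ 5.61529
SE_diff = SEM · √2 ≃ 5.61529 · 1.41421 ≃ 7.94122
Minimum reliable difference = 1.96 · SE_diff ≃ 1.96 · 7.94122 ≃ 15.56479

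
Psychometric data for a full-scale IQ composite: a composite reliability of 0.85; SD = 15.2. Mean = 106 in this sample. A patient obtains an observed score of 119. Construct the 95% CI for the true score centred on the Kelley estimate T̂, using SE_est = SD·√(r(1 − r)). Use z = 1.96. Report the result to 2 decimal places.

[106.41, 127.69]

T̂ = r·X + (1 − r)·M = 0.8500×119 + 0.1500×106 = 101.1500 + 15.9000 ≈ 117.0500
SE_est = 15.2000·√[r(1 − r)] ≈ 5.4275
CI = 117.0500 ± 1.96 × 5.4275 → [106.4121, 127.6879]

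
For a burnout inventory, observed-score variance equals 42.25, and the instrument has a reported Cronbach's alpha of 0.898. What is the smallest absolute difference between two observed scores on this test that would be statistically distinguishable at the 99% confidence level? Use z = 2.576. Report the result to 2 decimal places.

7.56

SD = √42.25 = 6.500
SEM = 6.500*√(1 − 0.898) ≈ 2.076
Standard error of the difference = 2.076·√2 ≈ 2.936
Smallest detectable difference = 2.576*2.936 ≈ 7.563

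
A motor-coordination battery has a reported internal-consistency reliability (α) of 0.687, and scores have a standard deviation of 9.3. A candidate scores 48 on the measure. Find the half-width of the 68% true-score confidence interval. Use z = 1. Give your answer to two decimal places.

5.20

SEM = 9.3000×√(1 − 0.6870) ≈ 5.2030
1 × SEM ≈ 5.2030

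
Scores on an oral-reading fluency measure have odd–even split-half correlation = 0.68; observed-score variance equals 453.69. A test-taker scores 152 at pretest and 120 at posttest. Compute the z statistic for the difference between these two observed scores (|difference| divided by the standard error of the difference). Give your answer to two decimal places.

SD = √453.69 = 21.300
Full-length reliability (Spearman-Brown) = 2(0.68)/(1+0.68) ≈ 0.810
SEM = 21.300*√(1 − 0.810) ≈ 9.296
SE_diff = SEM * √2 ≈ 9.296 * 1.414 ≈ 13.147
z = |152 − 120| / 13.147 = 32 / 13.147 ≈ 2.434

2.43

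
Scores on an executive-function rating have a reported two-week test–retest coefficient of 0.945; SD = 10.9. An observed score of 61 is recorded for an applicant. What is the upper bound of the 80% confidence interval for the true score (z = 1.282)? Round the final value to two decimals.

The standard error of measurement is 10.900×√(1 − 0.945) ≃ 10.900×0.235 ≃ 2.556.
1.282 × SEM ≃ 3.277
Upper bound: 61 + 3.277 = 64.277

64.28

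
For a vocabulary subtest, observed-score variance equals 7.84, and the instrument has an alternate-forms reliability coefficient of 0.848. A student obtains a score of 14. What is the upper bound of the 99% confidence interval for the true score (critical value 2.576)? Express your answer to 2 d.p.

16.81

σ = 7.84^(1/2) = 2.80000
SEM = 2.80000×√(1 − 0.84800) ≈ 1.09164
Margin = 2.576 × 1.09164 ≈ 2.81207
Upper bound: 14 + 2.81207 = 16.81207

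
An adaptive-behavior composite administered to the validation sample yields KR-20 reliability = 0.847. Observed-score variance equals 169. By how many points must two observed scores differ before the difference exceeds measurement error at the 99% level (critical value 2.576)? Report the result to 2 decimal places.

SD = √169 ≃ 13.00000
SEM = 13.00000 * √(1 − 0.84700) = 13.00000 * √0.15300 ≃ 13.00000 * 0.39115 ≃ 5.08498
Standard error of the difference = 5.08498·√2 ≃ 7.19124
Smallest detectable difference = 2.576*7.19124 ≃ 18.52465

18.52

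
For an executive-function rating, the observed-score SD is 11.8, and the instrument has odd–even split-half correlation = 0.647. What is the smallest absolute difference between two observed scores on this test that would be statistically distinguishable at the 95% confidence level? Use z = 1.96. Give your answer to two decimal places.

Spearman-Brown: r = 2(0.647) / (1 + 0.647) = 1.294 / 1.647 ≈ 0.786
SEM = 11.800*√(1 − 0.786) ≈ 5.463
Standard error of the difference = 5.463·√2 ≈ 7.726
Smallest detectable difference = 1.96*7.726 ≈ 15.142

15.14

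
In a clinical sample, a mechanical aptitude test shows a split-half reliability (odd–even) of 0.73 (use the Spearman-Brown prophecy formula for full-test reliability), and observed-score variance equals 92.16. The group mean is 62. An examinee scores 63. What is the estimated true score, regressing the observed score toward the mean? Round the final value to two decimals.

Spearman-Brown: r = 2(0.73) / (1 + 0.73) = 1.460 / 1.730 ≈ 0.844
T̂ = r·X + (1 − r)·M = 0.844*63 + 0.156*62 ≈ 53.168 + 9.676 ≈ 62.844

62.84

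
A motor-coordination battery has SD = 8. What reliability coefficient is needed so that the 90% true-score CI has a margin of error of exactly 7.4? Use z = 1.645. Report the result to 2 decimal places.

Required SEM = 7.4 / 1.645 ≈ 4.498
Required reliability = 1 − (SEM/SD)² = 1 − 0.316 ≈ 0.684

0.68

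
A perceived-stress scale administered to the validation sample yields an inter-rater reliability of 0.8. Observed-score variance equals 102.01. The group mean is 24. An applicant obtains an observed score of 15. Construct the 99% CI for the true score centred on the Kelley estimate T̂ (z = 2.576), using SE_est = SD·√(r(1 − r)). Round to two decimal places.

SD = √102.01 ≈ 10.1000
T̂ = 0.8000(15) + 0.2000(24) ≈ 16.8000
SE_est = SD × √(r(1 − r)) = 10.1000 × √0.1600 ≈ 10.1000 × 0.4000 ≈ 4.0400
99% CI: 16.8000 ± 10.4070 ≈ (6.3930, 27.2070)

[6.39, 27.21]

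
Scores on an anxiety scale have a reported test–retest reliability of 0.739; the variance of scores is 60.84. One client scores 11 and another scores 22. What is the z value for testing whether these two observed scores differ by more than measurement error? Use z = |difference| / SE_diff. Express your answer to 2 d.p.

SD = √60.84 ≃ 7.80000
The standard error of measurement is 7.80000×√(1 − 0.73900) ≃ 7.80000×0.51088 ≃ 3.98488.
SE_diff = SEM × √2 ≃ 3.98488 × 1.41421 ≃ 5.63547
z = 11 / 5.63547 ≃ 1.95192

1.95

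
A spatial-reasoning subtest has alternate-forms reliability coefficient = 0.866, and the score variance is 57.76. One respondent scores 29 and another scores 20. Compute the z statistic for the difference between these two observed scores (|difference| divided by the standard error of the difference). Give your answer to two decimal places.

2.29

SD = √57.76 ≈ 7.6000
The standard error of measurement is 7.6000·√(1 − 0.8660) ≈ 7.6000·0.3661 ≈ 2.7821.
SE_diff = √2 · SEM ≈ 3.9344
z = 9 / 3.9344 ≈ 2.2875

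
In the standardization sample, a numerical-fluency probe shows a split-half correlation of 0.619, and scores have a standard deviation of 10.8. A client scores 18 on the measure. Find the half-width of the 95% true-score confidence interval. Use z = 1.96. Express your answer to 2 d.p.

Full-length reliability (Spearman-Brown) = 2(0.619)/(1+0.619) ≃ 0.7647
The standard error of measurement is 10.8000×√(1 − 0.7647) ≃ 10.8000×0.4851 ≃ 5.2392.
Half-width = 1.96×5.2392 ≃ 10.2688

10.27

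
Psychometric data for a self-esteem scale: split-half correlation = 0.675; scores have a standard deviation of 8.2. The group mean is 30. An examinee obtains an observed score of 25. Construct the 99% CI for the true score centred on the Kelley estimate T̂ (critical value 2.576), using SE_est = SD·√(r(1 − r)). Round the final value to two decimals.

[17.62, 34.32]

r_full = 2·0.675 / (1 + 0.675) ≈ 0.806
T̂ = 0.806(25) + 0.194(30) ≈ 25.970
SE_est = SD * √(r(1 − r)) = 8.200 * √0.156 ≈ 8.200 * 0.395 ≈ 3.243
CI = 25.970 ± 2.576 * 3.243 → [17.617, 34.323]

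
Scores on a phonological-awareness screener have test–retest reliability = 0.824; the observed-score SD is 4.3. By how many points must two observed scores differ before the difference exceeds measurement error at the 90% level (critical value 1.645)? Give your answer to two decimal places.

4.20

SEM = 4.300·√(1 − 0.824) ≈ 1.804
Standard error of the difference = 1.804·√2 ≈ 2.551
Minimum reliable difference = 1.645 · SE_diff ≈ 1.645 · 2.551 ≈ 4.197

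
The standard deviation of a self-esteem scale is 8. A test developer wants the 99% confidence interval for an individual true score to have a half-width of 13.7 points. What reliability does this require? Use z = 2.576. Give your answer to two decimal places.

0.56

SEM needed = half-width / z = 13.7/2.576 ≈ 5.3183
r = 1 − (5.3183/8)² ≈ 1 − 0.4419 ≈ 0.5581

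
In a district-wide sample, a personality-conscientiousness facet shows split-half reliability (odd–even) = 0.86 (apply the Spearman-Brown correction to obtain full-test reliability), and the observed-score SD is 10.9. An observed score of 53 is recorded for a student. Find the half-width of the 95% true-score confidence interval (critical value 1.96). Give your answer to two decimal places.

r_full = 2·0.86 / (1 + 0.86) ≈ 0.925
SEM = 10.900·√(1 − 0.925) ≈ 2.990
Margin = 1.96 · 2.990 ≈ 5.861

5.86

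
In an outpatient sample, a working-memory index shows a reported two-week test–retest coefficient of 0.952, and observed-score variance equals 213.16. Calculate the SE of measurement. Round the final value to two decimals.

SD = √213.16 = 14.60000
SEM = 14.60000 · √(1 − 0.95200) = 14.60000 · √0.04800 ≈ 14.60000 · 0.21909 ≈ 3.19870

3.20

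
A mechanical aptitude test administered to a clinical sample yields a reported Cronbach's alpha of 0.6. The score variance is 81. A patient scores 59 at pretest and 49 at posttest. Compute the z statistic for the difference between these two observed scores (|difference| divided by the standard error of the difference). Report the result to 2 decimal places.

SD = √81 = 9.0000
SEM = 9.0000 × √(1 − 0.6000) = 9.0000 × √0.4000 ≈ 9.0000 × 0.6325 ≈ 5.6921
SE_diff = √2 × SEM ≈ 8.0498
z = |59 − 49| / 8.0498 = 10 / 8.0498 ≈ 1.2423

1.24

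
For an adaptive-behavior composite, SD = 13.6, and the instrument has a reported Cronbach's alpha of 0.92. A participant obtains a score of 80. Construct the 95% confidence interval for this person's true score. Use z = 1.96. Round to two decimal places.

[72.46, 87.54]

SEM = 13.6000×√(1 − 0.9200) ≈ 3.8467
1.96 × SEM ≈ 7.5395
Interval: (72.4605, 87.5395)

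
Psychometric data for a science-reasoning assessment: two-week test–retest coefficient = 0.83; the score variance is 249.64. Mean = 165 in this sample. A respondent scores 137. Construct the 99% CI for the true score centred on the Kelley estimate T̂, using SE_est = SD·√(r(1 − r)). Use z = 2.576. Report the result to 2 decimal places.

[126.47, 157.05]

σ = 249.64^(1/2) = 15.8000
T̂ = 0.8300(137) + 0.1700(165) ≃ 141.7600
SE_est = SD * √(r(1 − r)) = 15.8000 * √0.1411 ≃ 15.8000 * 0.3756 ≃ 5.9350
99% CI: 141.7600 ± 15.2886 ≃ (126.4714, 157.0486)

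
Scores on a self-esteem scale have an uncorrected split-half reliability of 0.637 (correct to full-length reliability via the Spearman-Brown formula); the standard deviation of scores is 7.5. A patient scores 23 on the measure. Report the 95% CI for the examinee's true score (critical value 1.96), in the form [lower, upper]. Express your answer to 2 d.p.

[16.08, 29.92]

Full-length reliability (Spearman-Brown) = 2(0.637)/(1+0.637) ≈ 0.77825
SEM = 7.50000×√(1 − 0.77825) ≈ 3.53175
1.96 × SEM ≈ 6.92223
95% CI: 23 ± 6.92223 = [16.07777, 29.92223]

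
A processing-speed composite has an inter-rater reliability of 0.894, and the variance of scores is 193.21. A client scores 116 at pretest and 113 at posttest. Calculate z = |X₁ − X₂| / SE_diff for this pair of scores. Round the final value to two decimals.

0.47

σ = 193.21^(1/2) = 13.90000
SEM = 13.90000 · √(1 − 0.89400) = 13.90000 · √0.10600 ≃ 13.90000 · 0.32558 ≃ 4.52551
Standard error of the difference = 4.52551·√2 ≃ 6.40004
z = 3 / 6.40004 ≃ 0.46875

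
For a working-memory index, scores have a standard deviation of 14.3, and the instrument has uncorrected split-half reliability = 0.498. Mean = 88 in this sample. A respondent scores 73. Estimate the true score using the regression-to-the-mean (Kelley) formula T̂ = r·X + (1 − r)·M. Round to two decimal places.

Spearman-Brown: r = 2(0.498) / (1 + 0.498) = 0.99600 / 1.49800 ≈ 0.66489
T̂ = 0.66489(73) + 0.33511(88) ≈ 78.02670

78.03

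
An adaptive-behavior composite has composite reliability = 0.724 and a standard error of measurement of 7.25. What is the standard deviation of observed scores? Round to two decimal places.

13.80

SD = 7.25 / √(1 − 0.724) ≃ 13.80014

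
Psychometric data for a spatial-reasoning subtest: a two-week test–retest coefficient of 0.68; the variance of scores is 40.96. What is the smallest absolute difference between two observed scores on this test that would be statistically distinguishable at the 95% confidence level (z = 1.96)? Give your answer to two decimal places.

SD = √40.96 ≈ 6.4000
SEM = 6.4000 · √(1 − 0.6800) = 6.4000 · √0.3200 ≈ 6.4000 · 0.5657 ≈ 3.6204
Standard error of the difference = 3.6204·√2 ≈ 5.1200
Smallest detectable difference = 1.96·5.1200 ≈ 10.0352

10.04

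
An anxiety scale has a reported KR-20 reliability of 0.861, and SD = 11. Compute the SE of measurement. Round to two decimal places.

4.10

The standard error of measurement is 11.000·√(1 − 0.861) ≈ 11.000·0.373 ≈ 4.101.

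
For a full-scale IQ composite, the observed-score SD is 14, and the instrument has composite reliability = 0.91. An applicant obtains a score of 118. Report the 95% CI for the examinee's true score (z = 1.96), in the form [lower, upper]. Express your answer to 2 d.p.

SEM = 14.0000 · √(1 − 0.9100) = 14.0000 · √0.0900 ≈ 14.0000 · 0.3000 ≈ 4.2000
Margin = 1.96 · 4.2000 ≈ 8.2320
CI = 118 ± 8.2320 → [109.7680, 126.2320]

[109.77, 126.23]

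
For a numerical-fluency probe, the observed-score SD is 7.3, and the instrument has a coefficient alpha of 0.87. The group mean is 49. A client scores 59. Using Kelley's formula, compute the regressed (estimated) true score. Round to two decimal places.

57.70

T̂ = 0.870(59) + 0.130(49) ≈ 57.700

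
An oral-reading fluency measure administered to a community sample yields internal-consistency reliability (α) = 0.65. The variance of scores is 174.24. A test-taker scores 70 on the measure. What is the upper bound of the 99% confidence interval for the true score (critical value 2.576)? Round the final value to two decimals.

σ = 174.24^(1/2) = 13.2000
SEM = 13.2000·√(1 − 0.6500) ≈ 7.8092
Half-width = 2.576·7.8092 ≈ 20.1166
Upper limit = 70 + 20.1166 ≈ 90.1166

90.12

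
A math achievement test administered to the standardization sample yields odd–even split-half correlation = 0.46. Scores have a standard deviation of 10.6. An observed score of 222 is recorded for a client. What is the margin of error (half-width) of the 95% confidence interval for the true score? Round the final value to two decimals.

Full-length reliability (Spearman-Brown) = 2(0.46)/(1+0.46) ≃ 0.63014
SEM = 10.60000 × √(1 − 0.63014) = 10.60000 × √0.36986 ≃ 10.60000 × 0.60816 ≃ 6.44653
Half-width = 1.96×6.44653 ≃ 12.63521

12.64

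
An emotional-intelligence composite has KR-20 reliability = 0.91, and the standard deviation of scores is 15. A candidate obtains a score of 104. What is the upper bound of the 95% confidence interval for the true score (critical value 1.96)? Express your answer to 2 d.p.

112.82

SEM = 15.00000*√(1 − 0.91000) ≈ 4.50000
Half-width = 1.96*4.50000 ≈ 8.82000
Upper bound: 104 + 8.82000 = 112.82000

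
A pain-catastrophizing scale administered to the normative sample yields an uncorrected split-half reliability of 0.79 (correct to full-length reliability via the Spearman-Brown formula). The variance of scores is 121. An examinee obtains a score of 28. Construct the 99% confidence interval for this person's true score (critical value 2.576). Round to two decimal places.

[18.29, 37.71]

σ = 121^(1/2) = 11.00000
Spearman-Brown: r = 2(0.79) / (1 + 0.79) = 1.58000 / 1.79000 ≃ 0.88268
SEM = 11.00000 × √(1 − 0.88268) = 11.00000 × √0.11732 ≃ 11.00000 × 0.34252 ≃ 3.76770
Margin = 2.576 × 3.76770 ≃ 9.70558
Interval: (18.29442, 37.70558)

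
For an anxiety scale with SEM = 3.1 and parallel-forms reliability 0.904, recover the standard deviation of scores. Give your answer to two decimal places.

10.01

SD = 3.1 / √(1 − 0.904) ≃ 10.005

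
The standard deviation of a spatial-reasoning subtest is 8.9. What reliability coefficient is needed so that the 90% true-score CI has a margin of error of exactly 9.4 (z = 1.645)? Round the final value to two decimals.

0.59

SEM needed = half-width / z = 9.4/1.645 ≈ 5.714
r = 1 − (5.714/8.9)² ≈ 1 − 0.412 ≈ 0.588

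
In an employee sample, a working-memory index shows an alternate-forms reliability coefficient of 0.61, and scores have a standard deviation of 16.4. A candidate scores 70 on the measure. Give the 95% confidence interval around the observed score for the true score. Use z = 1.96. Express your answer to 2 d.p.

[49.93, 90.07]

The standard error of measurement is 16.400×√(1 − 0.610) ≈ 16.400×0.624 ≈ 10.242.
Margin = 1.96 × 10.242 ≈ 20.074
Interval: (49.926, 90.074)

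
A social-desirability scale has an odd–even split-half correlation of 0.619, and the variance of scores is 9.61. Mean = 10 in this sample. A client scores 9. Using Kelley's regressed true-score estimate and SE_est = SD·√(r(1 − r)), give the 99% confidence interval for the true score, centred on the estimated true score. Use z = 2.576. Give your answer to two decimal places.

[5.85, 12.62]

σ = 9.61^(1/2) = 3.1000
Full-length reliability (Spearman-Brown) = 2(0.619)/(1+0.619) ≈ 0.7647
T̂ = r·X + (1 − r)·M = 0.7647×9 + 0.2353×10 ≈ 6.8820 + 2.3533 ≈ 9.2353
SE_est = 3.1000×√(0.7647×0.2353) ≈ 1.3150
99% CI: 9.2353 ± 3.3875 ≈ (5.8478, 12.6229)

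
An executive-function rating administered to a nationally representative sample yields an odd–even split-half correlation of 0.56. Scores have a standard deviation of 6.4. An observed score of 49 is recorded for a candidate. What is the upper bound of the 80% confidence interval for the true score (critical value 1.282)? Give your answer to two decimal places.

Spearman-Brown: r = 2(0.56) / (1 + 0.56) = 1.1200 / 1.5600 ≃ 0.7179
The standard error of measurement is 6.4000×√(1 − 0.7179) ≃ 6.4000×0.5311 ≃ 3.3989.
Half-width = 1.282×3.3989 ≃ 4.3574
Upper limit = 49 + 4.3574 ≃ 53.3574

53.36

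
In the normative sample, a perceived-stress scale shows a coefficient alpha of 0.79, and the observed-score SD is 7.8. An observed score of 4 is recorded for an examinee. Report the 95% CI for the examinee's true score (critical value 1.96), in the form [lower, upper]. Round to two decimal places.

[-3.01, 11.01]

SEM = 7.80000 × √(1 − 0.79000) = 7.80000 × √0.21000 ≃ 7.80000 × 0.45826 ≃ 3.57441
Margin = 1.96 × 3.57441 ≃ 7.00584
CI = 4 ± 7.00584 → [-3.00584, 11.00584]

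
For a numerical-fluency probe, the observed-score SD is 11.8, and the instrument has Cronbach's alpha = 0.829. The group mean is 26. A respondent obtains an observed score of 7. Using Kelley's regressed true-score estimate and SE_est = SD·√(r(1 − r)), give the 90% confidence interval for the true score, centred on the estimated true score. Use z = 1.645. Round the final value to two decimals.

[2.94, 17.56]

T̂ = 0.8290(7) + 0.1710(26) ≈ 10.2490
SE_est = SD · √(r(1 − r)) = 11.8000 · √0.1418 ≈ 11.8000 · 0.3765 ≈ 4.4428
90% CI: 10.2490 ± 7.3084 ≈ (2.9406, 17.5574)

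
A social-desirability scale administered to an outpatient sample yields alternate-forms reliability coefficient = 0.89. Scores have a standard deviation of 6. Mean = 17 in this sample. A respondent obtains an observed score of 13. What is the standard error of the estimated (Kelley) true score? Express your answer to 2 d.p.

1.88

SE_est = 6.0000*√(0.8900*0.1100) ≈ 1.8773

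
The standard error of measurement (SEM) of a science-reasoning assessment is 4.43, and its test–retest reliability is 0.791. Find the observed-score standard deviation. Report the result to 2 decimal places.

9.69

SD = 4.43 / √(1 − 0.791) ≈ 9.6902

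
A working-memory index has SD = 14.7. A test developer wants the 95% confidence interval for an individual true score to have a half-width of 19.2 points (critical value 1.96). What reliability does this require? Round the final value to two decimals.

Required SEM = 19.2 / 1.96 ≈ 9.79592
r = 1 − (SEM / SD)² = 1 − (9.79592 / 14.7)² ≈ 1 − 0.44407 ≈ 0.55593

0.56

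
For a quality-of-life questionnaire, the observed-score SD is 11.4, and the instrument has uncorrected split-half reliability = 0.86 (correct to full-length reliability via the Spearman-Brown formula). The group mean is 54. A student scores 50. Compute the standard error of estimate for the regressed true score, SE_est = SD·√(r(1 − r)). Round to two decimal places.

r_full = 2·0.86 / (1 + 0.86) ≃ 0.9247
SE_est = SD × √(r(1 − r)) = 11.4000 × √0.0696 ≃ 11.4000 × 0.2638 ≃ 3.0076

3.01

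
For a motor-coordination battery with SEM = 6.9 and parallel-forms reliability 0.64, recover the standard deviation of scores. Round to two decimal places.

11.50

σ = SEM·(1 − r)^(−1/2) ≈ 6.9*1.667 ≈ 11.500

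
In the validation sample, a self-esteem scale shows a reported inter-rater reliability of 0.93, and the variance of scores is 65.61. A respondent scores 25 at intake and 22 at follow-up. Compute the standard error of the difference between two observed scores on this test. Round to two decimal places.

3.03

SD = √65.61 = 8.100
The standard error of measurement is 8.100*√(1 − 0.930) ≈ 8.100*0.265 ≈ 2.143.
SE_diff = SEM * √2 ≈ 2.143 * 1.414 ≈ 3.031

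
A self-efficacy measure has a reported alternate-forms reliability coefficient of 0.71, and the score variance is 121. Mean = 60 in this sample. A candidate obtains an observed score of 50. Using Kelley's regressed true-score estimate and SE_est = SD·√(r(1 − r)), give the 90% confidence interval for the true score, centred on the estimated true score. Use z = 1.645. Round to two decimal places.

SD = √121 ≈ 11.00000
T̂ = r·X + (1 − r)·M = 0.71000·50 + 0.29000·60 = 35.50000 + 17.40000 ≈ 52.90000
SE_est = SD · √(r(1 − r)) = 11.00000 · √0.20590 ≈ 11.00000 · 0.45376 ≈ 4.99138
90% CI: 52.90000 ± 8.21082 ≈ (44.68918, 61.11082)

[44.69, 61.11]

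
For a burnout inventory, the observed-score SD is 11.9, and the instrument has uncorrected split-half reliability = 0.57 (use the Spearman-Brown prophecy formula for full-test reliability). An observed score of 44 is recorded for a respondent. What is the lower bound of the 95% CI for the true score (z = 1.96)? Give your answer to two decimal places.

31.79

Spearman-Brown: r = 2(0.57) / (1 + 0.57) = 1.1400 / 1.5700 ≈ 0.7261
SEM = 11.9000×√(1 − 0.7261) ≈ 6.2278
Half-width = 1.96×6.2278 ≈ 12.2064
Lower limit = 44 − 12.2064 ≈ 31.7936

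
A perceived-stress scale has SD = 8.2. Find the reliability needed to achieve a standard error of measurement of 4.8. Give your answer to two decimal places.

r = 1 − (4.80000/8.2)² ≃ 1 − 0.34265 ≃ 0.65735

0.66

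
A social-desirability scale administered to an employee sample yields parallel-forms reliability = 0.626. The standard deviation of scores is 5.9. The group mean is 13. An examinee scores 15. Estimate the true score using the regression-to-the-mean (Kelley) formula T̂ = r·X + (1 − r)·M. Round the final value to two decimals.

T̂ = 0.626(15) + 0.374(13) ≃ 14.252

14.25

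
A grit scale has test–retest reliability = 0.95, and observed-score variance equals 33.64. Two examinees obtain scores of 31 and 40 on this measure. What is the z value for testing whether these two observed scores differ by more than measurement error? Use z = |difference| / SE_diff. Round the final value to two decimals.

σ = 33.64^(1/2) = 5.8000
SEM = 5.8000 · √(1 − 0.9500) = 5.8000 · √0.0500 ≈ 5.8000 · 0.2236 ≈ 1.2969
SE_diff = SEM · √2 ≈ 1.2969 · 1.4142 ≈ 1.8341
z = |31 − 40| / 1.8341 = 9 / 1.8341 ≈ 4.9070

4.91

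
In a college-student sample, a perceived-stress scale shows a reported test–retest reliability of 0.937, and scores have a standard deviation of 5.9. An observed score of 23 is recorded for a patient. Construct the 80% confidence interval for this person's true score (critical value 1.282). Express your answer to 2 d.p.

[21.10, 24.90]

SEM = 5.900×√(1 − 0.937) ≈ 1.481
Half-width = 1.282×1.481 ≈ 1.898
80% CI: 23 ± 1.898 = [21.102, 24.898]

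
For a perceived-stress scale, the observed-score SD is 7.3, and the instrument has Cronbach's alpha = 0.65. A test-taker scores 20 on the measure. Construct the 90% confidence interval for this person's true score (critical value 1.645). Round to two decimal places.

[12.90, 27.10]

SEM = 7.3000 · √(1 − 0.6500) = 7.3000 · √0.3500 ≈ 7.3000 · 0.5916 ≈ 4.3187
Margin = 1.645 · 4.3187 ≈ 7.1043
90% CI: 20 ± 7.1043 = [12.8957, 27.1043]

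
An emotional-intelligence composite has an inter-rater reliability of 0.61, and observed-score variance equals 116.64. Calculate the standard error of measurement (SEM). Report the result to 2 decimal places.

6.74

SD = √116.64 ≈ 10.8000
SEM = 10.8000×√(1 − 0.6100) ≈ 6.7446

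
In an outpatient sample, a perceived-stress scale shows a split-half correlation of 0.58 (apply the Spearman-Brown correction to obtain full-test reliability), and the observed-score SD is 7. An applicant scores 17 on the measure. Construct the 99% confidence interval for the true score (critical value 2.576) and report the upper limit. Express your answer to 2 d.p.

26.30

Full-length reliability (Spearman-Brown) = 2(0.58)/(1+0.58) ≃ 0.73418
SEM = 7.00000 · √(1 − 0.73418) = 7.00000 · √0.26582 ≃ 7.00000 · 0.51558 ≃ 3.60906
Half-width = 2.576·3.60906 ≃ 9.29694
Upper limit = 17 + 9.29694 ≃ 26.29694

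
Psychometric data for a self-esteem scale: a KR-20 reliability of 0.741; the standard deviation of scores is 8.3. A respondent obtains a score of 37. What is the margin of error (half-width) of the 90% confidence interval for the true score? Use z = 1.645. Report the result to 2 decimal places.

SEM = 8.300 · √(1 − 0.741) = 8.300 · √0.259 ≈ 8.300 · 0.509 ≈ 4.224
Margin = 1.645 · 4.224 ≈ 6.949

6.95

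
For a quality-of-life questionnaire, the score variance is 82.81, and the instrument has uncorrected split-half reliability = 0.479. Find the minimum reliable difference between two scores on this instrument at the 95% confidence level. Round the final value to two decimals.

SD = √82.81 = 9.100
r_full = 2·0.479 / (1 + 0.479) ≈ 0.648
SEM = 9.100×√(1 − 0.648) ≈ 5.401
SE_diff = SEM × √2 ≈ 5.401 × 1.414 ≈ 7.638
Minimum reliable difference = 1.96 × SE_diff ≈ 1.96 × 7.638 ≈ 14.971

14.97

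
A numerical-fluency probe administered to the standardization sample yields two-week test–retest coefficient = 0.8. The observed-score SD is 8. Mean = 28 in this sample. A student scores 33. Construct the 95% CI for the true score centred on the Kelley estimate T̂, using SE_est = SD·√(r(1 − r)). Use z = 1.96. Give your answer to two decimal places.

[25.73, 38.27]

T̂ = r·X + (1 − r)·M = 0.8000×33 + 0.2000×28 = 26.4000 + 5.6000 ≈ 32.0000
SE_est = SD × √(r(1 − r)) = 8.0000 × √0.1600 ≈ 8.0000 × 0.4000 ≈ 3.2000
95% CI: 32.0000 ± 6.2720 ≈ (25.7280, 38.2720)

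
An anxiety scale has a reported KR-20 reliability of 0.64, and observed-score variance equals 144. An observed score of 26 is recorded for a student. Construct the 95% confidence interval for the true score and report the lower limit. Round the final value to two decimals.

SD = √144 = 12.0000
The standard error of measurement is 12.0000×√(1 − 0.6400) ≃ 12.0000×0.6000 ≃ 7.2000.
Margin = 1.96 × 7.2000 ≃ 14.1120
Lower limit = 26 − 14.1120 ≃ 11.8880

11.89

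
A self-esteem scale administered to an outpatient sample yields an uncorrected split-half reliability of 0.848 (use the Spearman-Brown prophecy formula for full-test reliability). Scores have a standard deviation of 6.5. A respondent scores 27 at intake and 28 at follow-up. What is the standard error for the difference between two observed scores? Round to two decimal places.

2.64

r_full = 2·0.848 / (1 + 0.848) ≈ 0.9177
SEM = 6.5000 * √(1 − 0.9177) = 6.5000 * √0.0823 ≈ 6.5000 * 0.2868 ≈ 1.8642
Standard error of the difference = 1.8642·√2 ≈ 2.6363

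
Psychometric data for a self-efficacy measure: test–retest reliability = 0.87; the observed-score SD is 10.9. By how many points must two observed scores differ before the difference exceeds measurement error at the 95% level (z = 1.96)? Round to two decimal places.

10.89

SEM = 10.90000 · √(1 − 0.87000) = 10.90000 · √0.13000 ≈ 10.90000 · 0.36056 ≈ 3.93005
SE_diff = SEM · √2 ≈ 3.93005 · 1.41421 ≈ 5.55793
Smallest detectable difference = 1.96·5.55793 ≈ 10.89355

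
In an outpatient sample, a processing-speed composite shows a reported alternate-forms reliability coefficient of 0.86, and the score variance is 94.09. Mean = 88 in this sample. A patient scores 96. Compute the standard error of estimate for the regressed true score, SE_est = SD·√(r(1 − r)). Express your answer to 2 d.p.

σ = 94.09^(1/2) = 9.700
SE_est = SD · √(r(1 − r)) = 9.700 · √0.120 ≈ 9.700 · 0.347 ≈ 3.366

3.37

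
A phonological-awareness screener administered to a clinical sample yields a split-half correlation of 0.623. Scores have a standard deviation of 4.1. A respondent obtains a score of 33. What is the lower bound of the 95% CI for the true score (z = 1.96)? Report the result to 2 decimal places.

Full-length reliability (Spearman-Brown) = 2(0.623)/(1+0.623) ≈ 0.768
SEM = 4.100 × √(1 − 0.768) = 4.100 × √0.232 ≈ 4.100 × 0.482 ≈ 1.976
Half-width = 1.96×1.976 ≈ 3.873
Lower bound: 33 − 3.873 = 29.127

29.13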